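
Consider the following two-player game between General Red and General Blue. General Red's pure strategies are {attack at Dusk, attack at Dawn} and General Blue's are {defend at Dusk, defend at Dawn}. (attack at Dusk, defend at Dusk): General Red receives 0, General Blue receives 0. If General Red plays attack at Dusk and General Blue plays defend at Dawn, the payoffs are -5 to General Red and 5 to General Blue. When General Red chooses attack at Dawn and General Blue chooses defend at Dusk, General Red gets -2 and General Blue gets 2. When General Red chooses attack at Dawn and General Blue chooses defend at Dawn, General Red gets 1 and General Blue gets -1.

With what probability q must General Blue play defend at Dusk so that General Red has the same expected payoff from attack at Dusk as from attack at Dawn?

q = 3/4

General Red's indifference between attack at Dusk and attack at Dawn determines General Blue's mixing probability q:
  General Red's expected payoff from attack at Dusk: q·0 + (1−q)·(-5) = 5q - 5
  General Red's expected payoff from attack at Dawn: q·(-2) + (1−q)·1 = -3q + 1
  5q - 5 = -3q + 1  ⇒  8q = 6  ⇒  q = 3/4.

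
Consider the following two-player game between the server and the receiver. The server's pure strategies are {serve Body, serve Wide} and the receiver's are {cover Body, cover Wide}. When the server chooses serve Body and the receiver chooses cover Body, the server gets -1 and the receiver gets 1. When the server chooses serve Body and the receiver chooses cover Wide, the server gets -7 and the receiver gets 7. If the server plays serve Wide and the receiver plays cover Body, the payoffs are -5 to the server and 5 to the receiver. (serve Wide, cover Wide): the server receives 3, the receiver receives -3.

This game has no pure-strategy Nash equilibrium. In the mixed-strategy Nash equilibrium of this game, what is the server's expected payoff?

In a mixed equilibrium the server is indifferent between serve Body and serve Wide; this condition fixes q.
  the server's payoff to serve Body: q·(-1) + (1−q)·(-7) = 6q - 7
  the server's payoff to serve Wide: q·(-5) + (1−q)·3 = -8q + 3
  6q - 7 = -8q + 3  ⇒  14q = 10  ⇒  q = 5/7.
At equilibrium the server is indifferent across rows, so the server's payoff equals the payoff from serve Body: (5/7)·(-1) + (2/7)·(-7) = -19/7.

-19/7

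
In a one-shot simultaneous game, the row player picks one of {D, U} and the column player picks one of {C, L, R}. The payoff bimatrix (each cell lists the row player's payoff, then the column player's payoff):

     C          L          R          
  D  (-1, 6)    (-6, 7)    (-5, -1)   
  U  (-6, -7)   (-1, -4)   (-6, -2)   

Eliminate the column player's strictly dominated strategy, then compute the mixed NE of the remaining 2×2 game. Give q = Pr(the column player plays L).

The column player's strategy C is strictly dominated by L: 7 > 6 and -4 > -7. Eliminate C.
The column player's mix must leave the row player indifferent between D and U.
  the row player's expected payoff from D: q·(-6) + (1−q)·(-5) = -q - 5
  the row player's expected payoff from U: q·(-1) + (1−q)·(-6) = 5q - 6
  -q - 5 = 5q - 6  ⇒  -6q = -1  ⇒  q = 1/6.

q = 1/6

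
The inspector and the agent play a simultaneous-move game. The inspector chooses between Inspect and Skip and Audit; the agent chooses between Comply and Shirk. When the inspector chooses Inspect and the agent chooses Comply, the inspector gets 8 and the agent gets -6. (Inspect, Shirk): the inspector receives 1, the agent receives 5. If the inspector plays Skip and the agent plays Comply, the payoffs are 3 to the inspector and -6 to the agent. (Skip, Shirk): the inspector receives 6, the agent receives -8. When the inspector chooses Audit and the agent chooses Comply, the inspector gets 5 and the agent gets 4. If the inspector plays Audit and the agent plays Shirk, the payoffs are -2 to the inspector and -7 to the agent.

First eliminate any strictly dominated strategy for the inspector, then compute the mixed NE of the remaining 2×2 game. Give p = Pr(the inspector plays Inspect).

p = 2/13

The inspector's strategy Audit is strictly dominated by Inspect: 8 > 5 and 1 > -2. Eliminate Audit.
For the agent to be willing to mix, the agent must be indifferent between Comply and Shirk, which pins down the inspector's mix.
  the agent's expected payoff from Comply: p·(-6) + (1−p)·(-6) = -6
  the agent's expected payoff from Shirk: p·5 + (1−p)·(-8) = 13p - 8
  -6 = 13p - 8  ⇒  -13p = -2  ⇒  p = 2/13.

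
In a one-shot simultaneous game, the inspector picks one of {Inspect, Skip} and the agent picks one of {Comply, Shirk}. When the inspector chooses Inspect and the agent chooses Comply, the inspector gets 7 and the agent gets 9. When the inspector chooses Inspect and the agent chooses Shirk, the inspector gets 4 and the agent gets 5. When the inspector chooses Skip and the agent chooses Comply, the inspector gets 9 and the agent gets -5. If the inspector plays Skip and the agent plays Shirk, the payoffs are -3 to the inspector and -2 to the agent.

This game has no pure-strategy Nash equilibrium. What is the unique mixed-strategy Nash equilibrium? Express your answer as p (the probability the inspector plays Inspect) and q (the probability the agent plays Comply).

p = 3/7, q = 7/9

In a mixed equilibrium the agent is indifferent between Comply and Shirk; this condition fixes p.
  the agent's payoff to Comply: p·9 + (1−p)·(-5) = 14p - 5
  the agent's payoff to Shirk: p·5 + (1−p)·(-2) = 7p - 2
  14p - 5 = 7p - 2  ⇒  7p = 3  ⇒  p = 3/7.
The inspector's indifference between Inspect and Skip determines the agent's mixing probability q:
  the inspector's payoff to Inspect: q·7 + (1−q)·4 = 3q + 4
  the inspector's payoff to Skip: q·9 + (1−q)·(-3) = 12q - 3
  3q + 4 = 12q - 3  ⇒  -9q = -7  ⇒  q = 7/9.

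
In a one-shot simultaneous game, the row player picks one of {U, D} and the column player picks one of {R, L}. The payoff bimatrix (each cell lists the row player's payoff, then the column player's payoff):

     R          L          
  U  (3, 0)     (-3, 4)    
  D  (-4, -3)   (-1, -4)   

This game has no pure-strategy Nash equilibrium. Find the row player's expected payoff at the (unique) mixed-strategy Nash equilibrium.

For the row player to be willing to mix, the row player must be indifferent between U and D, which pins down the column player's mix.
  the row player's payoff from U: q·3 + (1−q)·(-3) = 6q - 3
  the row player's payoff from D: q·(-4) + (1−q)·(-1) = -3q - 1
  6q - 3 = -3q - 1  ⇒  9q = 2  ⇒  q = 2/9.
At equilibrium the row player is indifferent across rows, so the row player's payoff equals the payoff from U: (2/9)·3 + (7/9)·(-3) = -5/3.

-5/3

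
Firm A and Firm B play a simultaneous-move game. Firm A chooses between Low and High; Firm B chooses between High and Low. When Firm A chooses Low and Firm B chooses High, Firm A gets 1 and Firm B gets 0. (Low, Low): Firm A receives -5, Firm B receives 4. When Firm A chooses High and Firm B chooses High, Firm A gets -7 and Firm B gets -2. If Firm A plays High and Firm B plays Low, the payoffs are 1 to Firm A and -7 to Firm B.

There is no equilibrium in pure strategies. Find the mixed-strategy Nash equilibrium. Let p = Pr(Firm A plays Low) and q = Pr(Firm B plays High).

Set Firm B's expected payoff from High equal to that from Low:
  Firm B's payoff from High: p·0 + (1−p)·(-2) = 2p - 2
  Firm B's payoff from Low: p·4 + (1−p)·(-7) = 11p - 7
  2p - 2 = 11p - 7  ⇒  -9p = -5  ⇒  p = 5/9.
Set Firm A's expected payoff from Low equal to that from High:
  Firm A's expected payoff from Low: q·1 + (1−q)·(-5) = 6q - 5
  Firm A's expected payoff from High: q·(-7) + (1−q)·1 = -8q + 1
  6q - 5 = -8q + 1  ⇒  14q = 6  ⇒  q = 3/7.

p = 5/9, q = 3/7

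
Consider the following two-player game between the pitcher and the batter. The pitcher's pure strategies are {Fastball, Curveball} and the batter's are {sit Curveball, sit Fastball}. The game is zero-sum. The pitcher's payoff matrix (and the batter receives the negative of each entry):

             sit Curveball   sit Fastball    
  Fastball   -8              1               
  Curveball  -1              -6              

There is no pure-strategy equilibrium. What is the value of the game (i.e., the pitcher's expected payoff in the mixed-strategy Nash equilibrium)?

v = -7/2

The batter's mix must leave the pitcher indifferent between Fastball and Curveball.
  the pitcher's expected payoff from Fastball: q·(-8) + (1−q)·1 = -9q + 1
  the pitcher's expected payoff from Curveball: q·(-1) + (1−q)·(-6) = 5q - 6
  -9q + 1 = 5q - 6  ⇒  -14q = -7  ⇒  q = 1/2.
The value is the pitcher's expected payoff against this mix (using Fastball): (1/2)·(-8) + (1/2)·1 = -7/2.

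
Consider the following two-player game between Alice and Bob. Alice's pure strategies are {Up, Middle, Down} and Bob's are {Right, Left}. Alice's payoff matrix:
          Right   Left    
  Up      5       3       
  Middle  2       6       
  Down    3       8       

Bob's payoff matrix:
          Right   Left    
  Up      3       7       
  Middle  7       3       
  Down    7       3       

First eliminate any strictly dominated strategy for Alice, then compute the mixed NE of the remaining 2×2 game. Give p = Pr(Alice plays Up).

p = 1/2

Alice's strategy Middle is strictly dominated by Down: 3 > 2 and 8 > 6. Eliminate Middle.
Alice's mix must leave Bob indifferent between Right and Left.
  Bob's payoff to Right: p·3 + (1−p)·7 = -4p + 7
  Bob's payoff to Left: p·7 + (1−p)·3 = 4p + 3
  -4p + 7 = 4p + 3  ⇒  -8p = -4  ⇒  p = 1/2.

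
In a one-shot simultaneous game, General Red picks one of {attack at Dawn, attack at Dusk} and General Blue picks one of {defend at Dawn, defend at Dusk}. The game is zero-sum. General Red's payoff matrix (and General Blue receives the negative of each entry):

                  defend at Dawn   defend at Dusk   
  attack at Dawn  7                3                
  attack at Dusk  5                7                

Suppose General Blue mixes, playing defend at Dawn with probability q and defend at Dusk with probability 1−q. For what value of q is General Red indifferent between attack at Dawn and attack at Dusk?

q = 2/3

In a mixed equilibrium General Red is indifferent between attack at Dawn and attack at Dusk; this condition fixes q.
  General Red's payoff from attack at Dawn: q·7 + (1−q)·3 = 4q + 3
  General Red's payoff from attack at Dusk: q·5 + (1−q)·7 = -2q + 7
  4q + 3 = -2q + 7  ⇒  6q = 4  ⇒  q = 2/3.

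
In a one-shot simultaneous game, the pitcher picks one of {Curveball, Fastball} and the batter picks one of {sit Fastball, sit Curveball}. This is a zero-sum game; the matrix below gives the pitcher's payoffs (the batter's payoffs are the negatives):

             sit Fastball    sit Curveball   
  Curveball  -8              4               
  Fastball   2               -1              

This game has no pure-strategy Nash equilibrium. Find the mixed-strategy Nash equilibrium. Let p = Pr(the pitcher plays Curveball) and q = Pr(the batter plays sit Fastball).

In a mixed equilibrium the batter is indifferent between sit Fastball and sit Curveball; this condition fixes p.
  the batter's payoff to sit Fastball: p·8 + (1−p)·(-2) = 10p - 2
  the batter's payoff to sit Curveball: p·(-4) + (1−p)·1 = -5p + 1
  10p - 2 = -5p + 1  ⇒  15p = 3  ⇒  p = 1/5.
In a mixed equilibrium the pitcher is indifferent between Curveball and Fastball; this condition fixes q.
  the pitcher's payoff to Curveball: q·(-8) + (1−q)·4 = -12q + 4
  the pitcher's payoff to Fastball: q·2 + (1−q)·(-1) = 3q - 1
  -12q + 4 = 3q - 1  ⇒  -15q = -5  ⇒  q = 1/3.

p = 1/5, q = 1/3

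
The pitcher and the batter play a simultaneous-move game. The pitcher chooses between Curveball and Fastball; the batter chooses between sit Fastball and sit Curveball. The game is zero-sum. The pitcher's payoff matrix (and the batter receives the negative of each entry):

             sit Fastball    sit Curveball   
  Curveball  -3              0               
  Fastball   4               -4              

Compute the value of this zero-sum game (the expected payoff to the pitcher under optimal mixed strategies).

The batter's mix must leave the pitcher indifferent between Curveball and Fastball.
  the pitcher's payoff from Curveball: q·(-3) + (1−q)·0 = -3q
  the pitcher's payoff from Fastball: q·4 + (1−q)·(-4) = 8q - 4
  -3q = 8q - 4  ⇒  -11q = -4  ⇒  q = 4/11.
The value is the pitcher's expected payoff against this mix (using Curveball): (4/11)·(-3) + (7/11)·0 = -12/11.

v = -12/11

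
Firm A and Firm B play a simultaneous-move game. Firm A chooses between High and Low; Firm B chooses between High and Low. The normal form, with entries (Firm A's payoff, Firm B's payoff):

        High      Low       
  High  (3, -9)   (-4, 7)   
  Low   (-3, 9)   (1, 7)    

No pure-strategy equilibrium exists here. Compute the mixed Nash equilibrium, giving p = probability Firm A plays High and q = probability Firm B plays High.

p = 1/9, q = 5/11

Firm A's mix must leave Firm B indifferent between High and Low.
  Firm B's expected payoff from High: p·(-9) + (1−p)·9 = -18p + 9
  Firm B's expected payoff from Low: p·7 + (1−p)·7 = 7
  -18p + 9 = 7  ⇒  -18p = -2  ⇒  p = 1/9.
Firm A's indifference between High and Low determines Firm B's mixing probability q:
  Firm A's payoff to High: q·3 + (1−q)·(-4) = 7q - 4
  Firm A's payoff to Low: q·(-3) + (1−q)·1 = -4q + 1
  7q - 4 = -4q + 1  ⇒  11q = 5  ⇒  q = 5/11.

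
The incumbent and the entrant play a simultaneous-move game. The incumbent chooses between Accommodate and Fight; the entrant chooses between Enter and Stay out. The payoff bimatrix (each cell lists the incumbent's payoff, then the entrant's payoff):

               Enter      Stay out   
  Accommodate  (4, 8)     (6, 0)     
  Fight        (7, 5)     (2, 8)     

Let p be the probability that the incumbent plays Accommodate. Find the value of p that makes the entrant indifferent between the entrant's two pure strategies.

The entrant's indifference between Enter and Stay out determines the incumbent's mixing probability p:
  the entrant's payoff to Enter: p·8 + (1−p)·5 = 3p + 5
  the entrant's payoff to Stay out: p·0 + (1−p)·8 = -8p + 8
  3p + 5 = -8p + 8  ⇒  11p = 3  ⇒  p = 3/11.

p = 3/11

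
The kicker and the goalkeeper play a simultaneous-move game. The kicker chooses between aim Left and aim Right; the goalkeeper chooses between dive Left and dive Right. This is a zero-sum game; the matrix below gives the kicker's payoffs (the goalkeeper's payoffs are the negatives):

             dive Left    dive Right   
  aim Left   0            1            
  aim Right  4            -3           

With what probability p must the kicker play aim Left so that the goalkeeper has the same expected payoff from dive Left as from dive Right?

For the goalkeeper to be willing to mix, the goalkeeper must be indifferent between dive Left and dive Right, which pins down the kicker's mix.
  the goalkeeper's payoff from dive Left: p·0 + (1−p)·(-4) = 4p - 4
  the goalkeeper's payoff from dive Right: p·(-1) + (1−p)·3 = -4p + 3
  4p - 4 = -4p + 3  ⇒  8p = 7  ⇒  p = 7/8.

p = 7/8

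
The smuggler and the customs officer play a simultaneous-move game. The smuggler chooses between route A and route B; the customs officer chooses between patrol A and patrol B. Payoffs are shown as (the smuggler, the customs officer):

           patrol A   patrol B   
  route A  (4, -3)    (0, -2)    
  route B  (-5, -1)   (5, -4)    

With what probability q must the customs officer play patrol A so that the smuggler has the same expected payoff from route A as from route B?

q = 5/14

In a mixed equilibrium the smuggler is indifferent between route A and route B; this condition fixes q.
  the smuggler's expected payoff from route A: q·4 + (1−q)·0 = 4q
  the smuggler's expected payoff from route B: q·(-5) + (1−q)·5 = -10q + 5
  4q = -10q + 5  ⇒  14q = 5  ⇒  q = 5/14.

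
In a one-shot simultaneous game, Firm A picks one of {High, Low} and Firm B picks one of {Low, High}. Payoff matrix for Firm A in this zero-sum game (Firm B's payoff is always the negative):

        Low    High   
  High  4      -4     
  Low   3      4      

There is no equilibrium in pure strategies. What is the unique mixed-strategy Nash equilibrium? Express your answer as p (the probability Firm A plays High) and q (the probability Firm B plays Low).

Set Firm B's expected payoff from Low equal to that from High:
  Firm B's payoff to Low: p·(-4) + (1−p)·(-3) = -p - 3
  Firm B's payoff to High: p·4 + (1−p)·(-4) = 8p - 4
  -p - 3 = 8p - 4  ⇒  -9p = -1  ⇒  p = 1/9.
In a mixed equilibrium Firm A is indifferent between High and Low; this condition fixes q.
  Firm A's payoff to High: q·4 + (1−q)·(-4) = 8q - 4
  Firm A's payoff to Low: q·3 + (1−q)·4 = -q + 4
  8q - 4 = -q + 4  ⇒  9q = 8  ⇒  q = 8/9.

p = 1/9, q = 8/9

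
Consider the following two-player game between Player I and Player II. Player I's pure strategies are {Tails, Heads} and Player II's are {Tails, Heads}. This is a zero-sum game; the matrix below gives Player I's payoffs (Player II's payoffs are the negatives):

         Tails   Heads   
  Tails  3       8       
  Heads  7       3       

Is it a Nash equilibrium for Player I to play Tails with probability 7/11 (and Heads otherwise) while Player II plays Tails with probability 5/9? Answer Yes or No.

No

Given Player I's mix p = 7/11, Player II's payoff from Tails is -49/11 but from Heads is -68/11. Player II strictly prefers Tails, so Player II would not mix.
So the proposed profile is not a Nash equilibrium.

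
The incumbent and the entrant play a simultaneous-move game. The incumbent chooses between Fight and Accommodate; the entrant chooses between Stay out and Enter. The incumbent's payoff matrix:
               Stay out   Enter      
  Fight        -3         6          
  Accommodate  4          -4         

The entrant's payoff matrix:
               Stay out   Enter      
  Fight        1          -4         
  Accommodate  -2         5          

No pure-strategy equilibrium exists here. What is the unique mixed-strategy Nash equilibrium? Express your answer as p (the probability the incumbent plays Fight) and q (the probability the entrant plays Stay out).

p = 7/12, q = 10/17

In a mixed equilibrium the entrant is indifferent between Stay out and Enter; this condition fixes p.
  the entrant's payoff from Stay out: p·1 + (1−p)·(-2) = 3p - 2
  the entrant's payoff from Enter: p·(-4) + (1−p)·5 = -9p + 5
  3p - 2 = -9p + 5  ⇒  12p = 7  ⇒  p = 7/12.
Set the incumbent's expected payoff from Fight equal to that from Accommodate:
  the incumbent's payoff from Fight: q·(-3) + (1−q)·6 = -9q + 6
  the incumbent's payoff from Accommodate: q·4 + (1−q)·(-4) = 8q - 4
  -9q + 6 = 8q - 4  ⇒  -17q = -10  ⇒  q = 10/17.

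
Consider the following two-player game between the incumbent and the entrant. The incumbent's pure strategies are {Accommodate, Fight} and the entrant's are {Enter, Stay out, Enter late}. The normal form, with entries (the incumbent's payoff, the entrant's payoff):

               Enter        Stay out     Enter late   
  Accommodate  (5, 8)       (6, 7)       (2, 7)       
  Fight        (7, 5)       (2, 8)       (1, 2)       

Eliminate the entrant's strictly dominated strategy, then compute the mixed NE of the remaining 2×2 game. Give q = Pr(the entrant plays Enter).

The entrant's strategy Enter late is strictly dominated by Enter: 8 > 7 and 5 > 2. Eliminate Enter late.
In a mixed equilibrium the incumbent is indifferent between Accommodate and Fight; this condition fixes q.
  the incumbent's expected payoff from Accommodate: q·5 + (1−q)·6 = -q + 6
  the incumbent's expected payoff from Fight: q·7 + (1−q)·2 = 5q + 2
  -q + 6 = 5q + 2  ⇒  -6q = -4  ⇒  q = 2/3.

q = 2/3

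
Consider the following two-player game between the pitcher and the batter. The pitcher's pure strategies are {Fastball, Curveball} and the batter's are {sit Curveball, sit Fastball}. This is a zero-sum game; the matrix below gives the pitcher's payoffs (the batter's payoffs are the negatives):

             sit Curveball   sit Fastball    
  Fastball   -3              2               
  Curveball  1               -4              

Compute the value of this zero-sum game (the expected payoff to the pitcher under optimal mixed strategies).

In a mixed equilibrium the pitcher is indifferent between Fastball and Curveball; this condition fixes q.
  the pitcher's expected payoff from Fastball: q·(-3) + (1−q)·2 = -5q + 2
  the pitcher's expected payoff from Curveball: q·1 + (1−q)·(-4) = 5q - 4
  -5q + 2 = 5q - 4  ⇒  -10q = -6  ⇒  q = 3/5.
The value is the pitcher's expected payoff against this mix (using Fastball): (3/5)·(-3) + (2/5)·2 = -1.

v = -1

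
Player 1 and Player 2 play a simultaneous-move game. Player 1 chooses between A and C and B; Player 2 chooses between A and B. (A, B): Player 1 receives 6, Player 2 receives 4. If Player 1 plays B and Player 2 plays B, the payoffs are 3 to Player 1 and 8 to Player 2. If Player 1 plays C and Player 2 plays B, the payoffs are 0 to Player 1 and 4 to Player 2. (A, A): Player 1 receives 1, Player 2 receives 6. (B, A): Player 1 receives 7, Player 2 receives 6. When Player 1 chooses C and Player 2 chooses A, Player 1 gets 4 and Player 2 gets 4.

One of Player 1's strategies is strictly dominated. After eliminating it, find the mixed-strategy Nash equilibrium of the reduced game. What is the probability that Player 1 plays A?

Player 1's strategy C is strictly dominated by B: 7 > 4 and 3 > 0. Eliminate C.
In a mixed equilibrium Player 2 is indifferent between A and B; this condition fixes p.
  Player 2's payoff from A: p·6 + (1−p)·6 = 6
  Player 2's payoff from B: p·4 + (1−p)·8 = -4p + 8
  6 = -4p + 8  ⇒  4p = 2  ⇒  p = 1/2.

p = 1/2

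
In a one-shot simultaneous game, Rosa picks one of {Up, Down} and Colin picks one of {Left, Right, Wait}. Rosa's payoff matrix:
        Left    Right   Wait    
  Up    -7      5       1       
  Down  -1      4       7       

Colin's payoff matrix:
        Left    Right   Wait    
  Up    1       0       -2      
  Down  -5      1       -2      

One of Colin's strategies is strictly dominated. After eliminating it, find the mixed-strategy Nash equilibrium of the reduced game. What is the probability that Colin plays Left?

q = 1/7

Colin's strategy Wait is strictly dominated by Right: 0 > -2 and 1 > -2. Eliminate Wait.
Colin's mix must leave Rosa indifferent between Up and Down.
  Rosa's expected payoff from Up: q·(-7) + (1−q)·5 = -12q + 5
  Rosa's expected payoff from Down: q·(-1) + (1−q)·4 = -5q + 4
  -12q + 5 = -5q + 4  ⇒  -7q = -1  ⇒  q = 1/7.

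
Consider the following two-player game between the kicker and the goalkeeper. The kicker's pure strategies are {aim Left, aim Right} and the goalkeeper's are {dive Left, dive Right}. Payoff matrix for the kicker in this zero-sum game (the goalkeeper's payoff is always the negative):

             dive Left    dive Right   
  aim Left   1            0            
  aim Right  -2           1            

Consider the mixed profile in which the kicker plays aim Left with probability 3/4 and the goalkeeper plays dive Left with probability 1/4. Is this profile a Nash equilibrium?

Yes

Check the goalkeeper's indifference given the kicker's mix p = 3/4:
  payoff from dive Left = -1/4; payoff from dive Right = -1/4 — equal.
Check the kicker's indifference given the goalkeeper's mix q = 1/4:
  payoff from aim Left = 1/4; payoff from aim Right = 1/4 — equal.
Both players are indifferent, so neither can profitably deviate.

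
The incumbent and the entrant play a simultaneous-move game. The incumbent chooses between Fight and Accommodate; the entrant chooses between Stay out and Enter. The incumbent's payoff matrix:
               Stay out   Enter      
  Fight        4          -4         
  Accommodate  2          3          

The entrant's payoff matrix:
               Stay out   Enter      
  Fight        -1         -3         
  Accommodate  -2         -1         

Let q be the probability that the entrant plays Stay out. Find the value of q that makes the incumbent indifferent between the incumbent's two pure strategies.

q = 7/9

In a mixed equilibrium the incumbent is indifferent between Fight and Accommodate; this condition fixes q.
  the incumbent's expected payoff from Fight: q·4 + (1−q)·(-4) = 8q - 4
  the incumbent's expected payoff from Accommodate: q·2 + (1−q)·3 = -q + 3
  8q - 4 = -q + 3  ⇒  9q = 7  ⇒  q = 7/9.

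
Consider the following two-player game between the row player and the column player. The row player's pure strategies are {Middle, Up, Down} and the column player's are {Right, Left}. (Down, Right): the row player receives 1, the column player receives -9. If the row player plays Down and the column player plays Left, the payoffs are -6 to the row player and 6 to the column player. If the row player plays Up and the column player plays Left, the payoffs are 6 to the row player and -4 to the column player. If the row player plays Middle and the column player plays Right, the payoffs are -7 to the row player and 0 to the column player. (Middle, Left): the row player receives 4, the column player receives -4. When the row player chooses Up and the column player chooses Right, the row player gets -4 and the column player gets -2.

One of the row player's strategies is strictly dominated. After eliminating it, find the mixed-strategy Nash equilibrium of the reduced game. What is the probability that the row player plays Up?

p = 15/17

The row player's strategy Middle is strictly dominated by Up: -4 > -7 and 6 > 4. Eliminate Middle.
The row player's mix must leave the column player indifferent between Right and Left.
  the column player's payoff from Right: p·(-2) + (1−p)·(-9) = 7p - 9
  the column player's payoff from Left: p·(-4) + (1−p)·6 = -10p + 6
  7p - 9 = -10p + 6  ⇒  17p = 15  ⇒  p = 15/17.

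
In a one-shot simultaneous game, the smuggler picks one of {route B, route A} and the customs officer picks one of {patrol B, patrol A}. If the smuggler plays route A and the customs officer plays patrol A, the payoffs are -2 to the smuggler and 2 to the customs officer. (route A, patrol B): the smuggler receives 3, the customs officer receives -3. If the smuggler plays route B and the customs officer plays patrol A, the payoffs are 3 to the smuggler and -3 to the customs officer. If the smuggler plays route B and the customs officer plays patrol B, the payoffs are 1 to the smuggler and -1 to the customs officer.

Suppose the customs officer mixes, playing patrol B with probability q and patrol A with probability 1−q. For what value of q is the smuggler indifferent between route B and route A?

Set the smuggler's expected payoff from route B equal to that from route A:
  the smuggler's payoff from route B: q·1 + (1−q)·3 = -2q + 3
  the smuggler's payoff from route A: q·3 + (1−q)·(-2) = 5q - 2
  -2q + 3 = 5q - 2  ⇒  -7q = -5  ⇒  q = 5/7.

q = 5/7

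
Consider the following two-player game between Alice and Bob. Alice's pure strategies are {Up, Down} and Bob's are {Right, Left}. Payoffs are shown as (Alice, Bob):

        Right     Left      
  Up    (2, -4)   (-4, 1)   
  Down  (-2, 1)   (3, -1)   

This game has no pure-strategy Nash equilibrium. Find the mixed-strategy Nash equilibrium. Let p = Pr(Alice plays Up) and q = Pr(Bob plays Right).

Bob's indifference between Right and Left determines Alice's mixing probability p:
  Bob's expected payoff from Right: p·(-4) + (1−p)·1 = -5p + 1
  Bob's expected payoff from Left: p·1 + (1−p)·(-1) = 2p - 1
  -5p + 1 = 2p - 1  ⇒  -7p = -2  ⇒  p = 2/7.
Alice's indifference between Up and Down determines Bob's mixing probability q:
  Alice's expected payoff from Up: q·2 + (1−q)·(-4) = 6q - 4
  Alice's expected payoff from Down: q·(-2) + (1−q)·3 = -5q + 3
  6q - 4 = -5q + 3  ⇒  11q = 7  ⇒  q = 7/11.

p = 2/7, q = 7/11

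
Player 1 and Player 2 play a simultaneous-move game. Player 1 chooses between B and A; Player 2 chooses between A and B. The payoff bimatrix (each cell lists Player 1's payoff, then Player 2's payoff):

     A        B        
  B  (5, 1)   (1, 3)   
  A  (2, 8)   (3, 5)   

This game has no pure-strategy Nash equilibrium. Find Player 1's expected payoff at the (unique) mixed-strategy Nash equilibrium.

13/5

Set Player 1's expected payoff from B equal to that from A:
  Player 1's payoff from B: q·5 + (1−q)·1 = 4q + 1
  Player 1's payoff from A: q·2 + (1−q)·3 = -q + 3
  4q + 1 = -q + 3  ⇒  5q = 2  ⇒  q = 2/5.
At equilibrium Player 1 is indifferent across rows, so Player 1's payoff equals the payoff from B: (2/5)·5 + (3/5)·1 = 13/5.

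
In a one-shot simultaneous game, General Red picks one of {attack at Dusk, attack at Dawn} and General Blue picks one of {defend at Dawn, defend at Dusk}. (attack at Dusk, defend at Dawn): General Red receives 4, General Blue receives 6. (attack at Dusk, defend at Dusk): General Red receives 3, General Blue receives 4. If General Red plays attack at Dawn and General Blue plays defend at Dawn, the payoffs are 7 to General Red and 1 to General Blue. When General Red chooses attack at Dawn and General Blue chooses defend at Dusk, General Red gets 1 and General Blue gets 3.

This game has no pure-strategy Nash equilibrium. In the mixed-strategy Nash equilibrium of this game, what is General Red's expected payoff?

17/5

General Red's indifference between attack at Dusk and attack at Dawn determines General Blue's mixing probability q:
  General Red's payoff from attack at Dusk: q·4 + (1−q)·3 = q + 3
  General Red's payoff from attack at Dawn: q·7 + (1−q)·1 = 6q + 1
  q + 3 = 6q + 1  ⇒  -5q = -2  ⇒  q = 2/5.
At equilibrium General Red is indifferent across rows, so General Red's payoff equals the payoff from attack at Dusk: (2/5)·4 + (3/5)·3 = 17/5.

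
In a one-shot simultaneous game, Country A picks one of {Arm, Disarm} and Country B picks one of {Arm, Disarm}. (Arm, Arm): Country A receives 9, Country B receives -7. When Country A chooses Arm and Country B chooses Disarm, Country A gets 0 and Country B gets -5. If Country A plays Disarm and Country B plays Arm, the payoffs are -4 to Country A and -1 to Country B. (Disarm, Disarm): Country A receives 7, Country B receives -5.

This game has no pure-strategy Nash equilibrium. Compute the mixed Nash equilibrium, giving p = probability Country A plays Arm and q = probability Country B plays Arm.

p = 2/3, q = 7/20

Country B's indifference between Arm and Disarm determines Country A's mixing probability p:
  Country B's payoff from Arm: p·(-7) + (1−p)·(-1) = -6p - 1
  Country B's payoff from Disarm: p·(-5) + (1−p)·(-5) = -5
  -6p - 1 = -5  ⇒  -6p = -4  ⇒  p = 2/3.
Country B's mix must leave Country A indifferent between Arm and Disarm.
  Country A's payoff to Arm: q·9 + (1−q)·0 = 9q
  Country A's payoff to Disarm: q·(-4) + (1−q)·7 = -11q + 7
  9q = -11q + 7  ⇒  20q = 7  ⇒  q = 7/20.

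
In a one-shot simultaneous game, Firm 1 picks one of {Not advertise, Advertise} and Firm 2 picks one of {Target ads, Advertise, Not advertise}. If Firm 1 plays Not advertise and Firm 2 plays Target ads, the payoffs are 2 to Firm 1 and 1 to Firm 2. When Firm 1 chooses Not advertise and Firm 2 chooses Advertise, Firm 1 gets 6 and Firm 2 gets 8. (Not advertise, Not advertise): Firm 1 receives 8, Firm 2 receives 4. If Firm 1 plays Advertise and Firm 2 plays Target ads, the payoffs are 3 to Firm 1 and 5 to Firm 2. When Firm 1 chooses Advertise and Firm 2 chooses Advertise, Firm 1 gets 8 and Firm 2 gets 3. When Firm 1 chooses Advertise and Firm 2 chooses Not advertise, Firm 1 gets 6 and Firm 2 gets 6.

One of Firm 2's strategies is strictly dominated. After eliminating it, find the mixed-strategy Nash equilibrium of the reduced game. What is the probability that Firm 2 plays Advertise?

q = 1/2

Firm 2's strategy Target ads is strictly dominated by Not advertise: 4 > 1 and 6 > 5. Eliminate Target ads.
Firm 1's indifference between Not advertise and Advertise determines Firm 2's mixing probability q:
  Firm 1's payoff to Not advertise: q·6 + (1−q)·8 = -2q + 8
  Firm 1's payoff to Advertise: q·8 + (1−q)·6 = 2q + 6
  -2q + 8 = 2q + 6  ⇒  -4q = -2  ⇒  q = 1/2.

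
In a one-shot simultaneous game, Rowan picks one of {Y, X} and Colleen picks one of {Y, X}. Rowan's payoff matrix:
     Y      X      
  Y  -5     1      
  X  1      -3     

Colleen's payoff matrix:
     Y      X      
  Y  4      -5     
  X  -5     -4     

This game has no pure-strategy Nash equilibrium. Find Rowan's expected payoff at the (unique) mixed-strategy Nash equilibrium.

-7/5

Rowan's indifference between Y and X determines Colleen's mixing probability q:
  Rowan's payoff from Y: q·(-5) + (1−q)·1 = -6q + 1
  Rowan's payoff from X: q·1 + (1−q)·(-3) = 4q - 3
  -6q + 1 = 4q - 3  ⇒  -10q = -4  ⇒  q = 2/5.
At equilibrium Rowan is indifferent across rows, so Rowan's payoff equals the payoff from Y: (2/5)·(-5) + (3/5)·1 = -7/5.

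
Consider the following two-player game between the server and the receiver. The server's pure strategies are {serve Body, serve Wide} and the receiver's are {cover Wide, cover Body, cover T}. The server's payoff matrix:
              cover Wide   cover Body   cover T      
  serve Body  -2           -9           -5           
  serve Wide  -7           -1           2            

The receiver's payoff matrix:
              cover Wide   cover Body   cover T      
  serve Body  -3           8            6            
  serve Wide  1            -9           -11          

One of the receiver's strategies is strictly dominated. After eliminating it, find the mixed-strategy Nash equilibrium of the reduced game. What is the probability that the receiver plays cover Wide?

q = 8/13

The receiver's strategy cover T is strictly dominated by cover Body: 8 > 6 and -9 > -11. Eliminate cover T.
The server's indifference between serve Body and serve Wide determines the receiver's mixing probability q:
  the server's payoff from serve Body: q·(-2) + (1−q)·(-9) = 7q - 9
  the server's payoff from serve Wide: q·(-7) + (1−q)·(-1) = -6q - 1
  7q - 9 = -6q - 1  ⇒  13q = 8  ⇒  q = 8/13.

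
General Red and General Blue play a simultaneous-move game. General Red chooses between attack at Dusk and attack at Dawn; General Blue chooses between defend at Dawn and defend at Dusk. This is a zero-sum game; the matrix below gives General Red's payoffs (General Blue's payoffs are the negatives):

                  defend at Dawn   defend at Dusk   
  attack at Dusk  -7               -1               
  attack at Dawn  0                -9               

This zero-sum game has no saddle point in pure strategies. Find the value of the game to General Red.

In a mixed equilibrium General Red is indifferent between attack at Dusk and attack at Dawn; this condition fixes q.
  General Red's payoff to attack at Dusk: q·(-7) + (1−q)·(-1) = -6q - 1
  General Red's payoff to attack at Dawn: q·0 + (1−q)·(-9) = 9q - 9
  -6q - 1 = 9q - 9  ⇒  -15q = -8  ⇒  q = 8/15.
The value is General Red's expected payoff against this mix (using attack at Dusk): (8/15)·(-7) + (7/15)·(-1) = -21/5.

v = -21/5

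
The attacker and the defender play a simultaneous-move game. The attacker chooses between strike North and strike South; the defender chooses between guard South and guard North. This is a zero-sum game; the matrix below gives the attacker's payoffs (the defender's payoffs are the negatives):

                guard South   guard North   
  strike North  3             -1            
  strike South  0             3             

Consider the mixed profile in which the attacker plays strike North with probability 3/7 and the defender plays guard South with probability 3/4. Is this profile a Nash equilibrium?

No

Given the defender's mix q = 3/4, the attacker's payoff from strike North is 2 but from strike South is 3/4. The attacker strictly prefers strike North, so the attacker would not mix.
So the proposed profile is not a Nash equilibrium.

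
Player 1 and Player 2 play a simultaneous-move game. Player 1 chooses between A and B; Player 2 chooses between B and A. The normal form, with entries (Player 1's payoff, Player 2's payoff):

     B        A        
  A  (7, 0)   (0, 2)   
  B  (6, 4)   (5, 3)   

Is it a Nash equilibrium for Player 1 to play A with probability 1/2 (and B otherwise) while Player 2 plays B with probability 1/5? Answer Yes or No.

No

Given Player 1's mix p = 1/2, Player 2's payoff from B is 2 but from A is 5/2. Player 2 strictly prefers A, so Player 2 would not mix.
So the proposed profile is not a Nash equilibrium.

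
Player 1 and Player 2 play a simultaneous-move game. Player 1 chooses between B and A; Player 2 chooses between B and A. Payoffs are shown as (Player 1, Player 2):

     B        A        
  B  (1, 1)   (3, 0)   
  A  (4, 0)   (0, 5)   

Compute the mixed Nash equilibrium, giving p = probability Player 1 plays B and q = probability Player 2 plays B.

Set Player 2's expected payoff from B equal to that from A:
  Player 2's expected payoff from B: p·1 + (1−p)·0 = p
  Player 2's expected payoff from A: p·0 + (1−p)·5 = -5p + 5
  p = -5p + 5  ⇒  6p = 5  ⇒  p = 5/6.
In a mixed equilibrium Player 1 is indifferent between B and A; this condition fixes q.
  Player 1's expected payoff from B: q·1 + (1−q)·3 = -2q + 3
  Player 1's expected payoff from A: q·4 + (1−q)·0 = 4q
  -2q + 3 = 4q  ⇒  -6q = -3  ⇒  q = 1/2.

p = 5/6, q = 1/2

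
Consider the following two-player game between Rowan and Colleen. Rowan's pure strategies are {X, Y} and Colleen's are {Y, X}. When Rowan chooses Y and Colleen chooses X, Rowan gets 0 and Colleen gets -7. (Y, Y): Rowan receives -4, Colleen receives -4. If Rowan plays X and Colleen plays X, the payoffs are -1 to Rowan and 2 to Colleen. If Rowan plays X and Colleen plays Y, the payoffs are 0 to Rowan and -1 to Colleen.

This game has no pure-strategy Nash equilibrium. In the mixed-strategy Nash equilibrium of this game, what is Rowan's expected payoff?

For Rowan to be willing to mix, Rowan must be indifferent between X and Y, which pins down Colleen's mix.
  Rowan's payoff to X: q·0 + (1−q)·(-1) = q - 1
  Rowan's payoff to Y: q·(-4) + (1−q)·0 = -4q
  q - 1 = -4q  ⇒  5q = 1  ⇒  q = 1/5.
At equilibrium Rowan is indifferent across rows, so Rowan's payoff equals the payoff from X: (1/5)·0 + (4/5)·(-1) = -4/5.

-4/5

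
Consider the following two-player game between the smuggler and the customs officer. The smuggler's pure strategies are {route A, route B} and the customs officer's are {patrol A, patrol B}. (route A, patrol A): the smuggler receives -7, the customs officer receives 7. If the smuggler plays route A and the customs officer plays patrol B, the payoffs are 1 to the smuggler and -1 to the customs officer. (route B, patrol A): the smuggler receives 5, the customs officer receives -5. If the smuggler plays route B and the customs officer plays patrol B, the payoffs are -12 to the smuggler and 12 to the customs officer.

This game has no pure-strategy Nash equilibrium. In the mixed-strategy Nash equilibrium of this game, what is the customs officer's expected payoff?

The customs officer's indifference between patrol A and patrol B determines the smuggler's mixing probability p:
  the customs officer's payoff from patrol A: p·7 + (1−p)·(-5) = 12p - 5
  the customs officer's payoff from patrol B: p·(-1) + (1−p)·12 = -13p + 12
  12p - 5 = -13p + 12  ⇒  25p = 17  ⇒  p = 17/25.
At equilibrium the customs officer is indifferent across columns, so the customs officer's payoff equals the payoff from patrol A: (17/25)·7 + (8/25)·(-5) = 79/25.

79/25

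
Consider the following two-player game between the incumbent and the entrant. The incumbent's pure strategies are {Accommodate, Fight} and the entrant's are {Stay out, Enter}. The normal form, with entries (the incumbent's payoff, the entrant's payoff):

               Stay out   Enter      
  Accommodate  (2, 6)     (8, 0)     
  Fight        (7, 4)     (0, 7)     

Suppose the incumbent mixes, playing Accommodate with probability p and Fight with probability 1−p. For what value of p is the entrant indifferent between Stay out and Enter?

Set the entrant's expected payoff from Stay out equal to that from Enter:
  the entrant's payoff from Stay out: p·6 + (1−p)·4 = 2p + 4
  the entrant's payoff from Enter: p·0 + (1−p)·7 = -7p + 7
  2p + 4 = -7p + 7  ⇒  9p = 3  ⇒  p = 1/3.

p = 1/3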